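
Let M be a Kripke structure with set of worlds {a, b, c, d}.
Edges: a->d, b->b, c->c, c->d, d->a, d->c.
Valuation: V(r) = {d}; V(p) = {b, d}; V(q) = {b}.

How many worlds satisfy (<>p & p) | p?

2

Let φ = (<>p & p) | p. Evaluate φ at each world:
  a (successors {d}): φ is false.
  b (successors {b}): φ is true.
  c (successors {c, d}): φ is false.
  d (successors {a, c}): φ is true.
For instance, at a:
  At a: <>p & p is false, p is false, so (<>p & p) | p is false.
    At a: <>p is true, p is false, so <>p & p is false.
      At a: <>p requires p at some successor in {d}.
        p holds at d, so <>p is true at a.
Satisfying worlds: {b, d}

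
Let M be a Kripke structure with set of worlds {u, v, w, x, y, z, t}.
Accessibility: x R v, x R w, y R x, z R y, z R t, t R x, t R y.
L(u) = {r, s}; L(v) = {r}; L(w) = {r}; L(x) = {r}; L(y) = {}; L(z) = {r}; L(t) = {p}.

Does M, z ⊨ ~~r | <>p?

Yes

At z: ~~r is true, <>p is true, so ~~r | <>p is true.
  At z: <>p requires p at some successor in {y, t}.
    p holds at t, so <>p is true at z.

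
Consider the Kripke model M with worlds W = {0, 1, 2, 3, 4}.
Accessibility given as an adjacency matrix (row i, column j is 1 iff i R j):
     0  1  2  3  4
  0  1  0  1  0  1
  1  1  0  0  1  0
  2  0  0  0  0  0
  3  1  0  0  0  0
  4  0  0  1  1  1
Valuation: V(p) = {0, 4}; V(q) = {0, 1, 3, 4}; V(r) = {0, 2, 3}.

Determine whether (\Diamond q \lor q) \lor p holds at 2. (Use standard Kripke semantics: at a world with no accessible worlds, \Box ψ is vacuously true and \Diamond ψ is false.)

Recall that \Diamond ψ holds at a world iff ψ holds at some accessible world.
At 2: \Diamond q \lor q is false, p is false, so (\Diamond q \lor q) \lor p is false.
  At 2: \Diamond q is false, q is false, so \Diamond q \lor q is false.
    At 2: no accessible worlds, so \Diamond q is false.

No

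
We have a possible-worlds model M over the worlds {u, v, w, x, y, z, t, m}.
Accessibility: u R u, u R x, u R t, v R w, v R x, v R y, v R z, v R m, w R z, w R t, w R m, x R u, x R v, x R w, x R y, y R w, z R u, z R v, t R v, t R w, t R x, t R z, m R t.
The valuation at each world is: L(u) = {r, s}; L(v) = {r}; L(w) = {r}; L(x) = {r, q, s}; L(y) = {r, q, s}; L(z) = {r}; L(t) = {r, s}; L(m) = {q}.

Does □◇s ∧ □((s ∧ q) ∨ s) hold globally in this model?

No

Let φ = □◇s ∧ □((s ∧ q) ∨ s). Evaluate φ at each world:
  u (successors {u, x, t}): φ is true.
  v (successors {w, x, y, z, m}): φ is false.
  w (successors {z, t, m}): φ is false.
  x (successors {u, v, w, y}): φ is false.
  y (successors {w}): φ is false.
  z (successors {u, v}): φ is false.
  t (successors {v, w, x, z}): φ is false.
  m (successors {t}): φ is true.
Detail at v (counterexample):
  At v: □◇s is false, □((s ∧ q) ∨ s) is false, so □◇s ∧ □((s ∧ q) ∨ s) is false.
    At v: □◇s requires ◇s at every successor {w, x, y, z, m}.
      ◇s fails at y, so □◇s is false at v.
    At v: □((s ∧ q) ∨ s) requires (s ∧ q) ∨ s at every successor {w, x, y, z, m}.
      (s ∧ q) ∨ s fails at w, so □((s ∧ q) ∨ s) is false at v.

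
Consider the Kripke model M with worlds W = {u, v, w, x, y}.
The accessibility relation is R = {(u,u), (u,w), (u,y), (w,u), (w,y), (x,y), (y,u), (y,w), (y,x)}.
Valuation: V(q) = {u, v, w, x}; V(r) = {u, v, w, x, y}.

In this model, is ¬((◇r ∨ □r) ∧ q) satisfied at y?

At y: (◇r ∨ □r) ∧ q is false, so ¬((◇r ∨ □r) ∧ q) is true.
  At y: ◇r ∨ □r is true, q is false, so (◇r ∨ □r) ∧ q is false.
    At y: ◇r is true, □r is true, so ◇r ∨ □r is true.
      At y: ◇r requires r at some successor in {u, w, x}.
        r holds at u, so ◇r is true at y.
      At y: □r requires r at every successor {u, w, x}.
        At u: r is true.
        At w: r is true.
        At x: r is true.
      So □r is true at y.

Yes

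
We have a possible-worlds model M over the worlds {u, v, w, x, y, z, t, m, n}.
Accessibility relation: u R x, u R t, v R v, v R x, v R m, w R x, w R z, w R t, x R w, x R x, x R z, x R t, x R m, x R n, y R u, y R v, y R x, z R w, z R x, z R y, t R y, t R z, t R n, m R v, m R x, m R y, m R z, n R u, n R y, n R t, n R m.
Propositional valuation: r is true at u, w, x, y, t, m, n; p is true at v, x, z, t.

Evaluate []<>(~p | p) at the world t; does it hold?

At t: []<>(~p | p) requires <>(~p | p) at every successor {y, z, n}.
    At y: <>(~p | p) requires ~p | p at some successor in {u, v, x}.
      ~p | p holds at u, so <>(~p | p) is true at y.
    At z: <>(~p | p) requires ~p | p at some successor in {w, x, y}.
      ~p | p holds at w, so <>(~p | p) is true at z.
    At n: <>(~p | p) requires ~p | p at some successor in {u, y, t, m}.
      ~p | p holds at u, so <>(~p | p) is true at n.
So []<>(~p | p) is true at t.

Yes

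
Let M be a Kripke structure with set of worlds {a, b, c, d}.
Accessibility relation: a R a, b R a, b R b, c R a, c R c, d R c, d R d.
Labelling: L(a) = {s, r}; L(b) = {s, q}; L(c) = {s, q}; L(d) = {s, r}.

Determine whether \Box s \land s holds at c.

Yes

At c: \Box s is true, s is true, so \Box s \land s is true.
  At c: \Box s requires s at every successor {a, c}.
    At a: s is true.
    At c: s is true.
  So \Box s is true at c.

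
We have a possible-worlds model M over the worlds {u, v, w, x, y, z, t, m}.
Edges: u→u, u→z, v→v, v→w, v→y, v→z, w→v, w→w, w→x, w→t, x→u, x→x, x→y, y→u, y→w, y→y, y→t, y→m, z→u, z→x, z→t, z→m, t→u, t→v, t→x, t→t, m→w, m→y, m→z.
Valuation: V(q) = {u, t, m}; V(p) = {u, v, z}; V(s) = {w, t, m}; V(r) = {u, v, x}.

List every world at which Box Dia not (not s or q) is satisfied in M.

Let φ = Box Dia not (not s or q). Evaluate φ at each world:
  u (successors {u, z}): φ is false.
  v (successors {v, w, y, z}): φ is false.
  w (successors {v, w, x, t}): φ is false.
  x (successors {u, x, y}): φ is false.
  y (successors {u, w, y, t, m}): φ is false.
  z (successors {u, x, t, m}): φ is false.
  t (successors {u, v, x, t}): φ is false.
  m (successors {w, y, z}): φ is false.
For instance, at z:
  At z: Box Dia not (not s or q) requires Dia not (not s or q) at every successor {u, x, t, m}.
    Dia not (not s or q) fails at u, so Box Dia not (not s or q) is false at z.
      At u: Dia not (not s or q) requires not (not s or q) at some successor in {u, z}.
        At u: not (not s or q) is false.
        At z: not (not s or q) is false.
      So Dia not (not s or q) is false at u.
Satisfying worlds: none.

none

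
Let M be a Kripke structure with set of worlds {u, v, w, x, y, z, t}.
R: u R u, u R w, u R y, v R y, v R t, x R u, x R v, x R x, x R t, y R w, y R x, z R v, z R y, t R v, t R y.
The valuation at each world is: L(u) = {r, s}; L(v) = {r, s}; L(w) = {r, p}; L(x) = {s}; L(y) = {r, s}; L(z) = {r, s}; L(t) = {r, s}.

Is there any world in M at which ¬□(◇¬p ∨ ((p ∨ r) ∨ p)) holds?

Let φ = ¬□(◇¬p ∨ ((p ∨ r) ∨ p)). Evaluate φ at each world:
  u (successors {u, w, y}): φ is false.
  v (successors {y, t}): φ is false.
  w (successors ∅): φ is false.
  x (successors {u, v, x, t}): φ is false.
  y (successors {w, x}): φ is false.
  z (successors {v, y}): φ is false.
  t (successors {v, y}): φ is false.
For instance, at x:
  At x: □(◇¬p ∨ ((p ∨ r) ∨ p)) is true, so ¬□(◇¬p ∨ ((p ∨ r) ∨ p)) is false.
    At x: □(◇¬p ∨ ((p ∨ r) ∨ p)) requires ◇¬p ∨ ((p ∨ r) ∨ p) at every successor {u, v, x, t}.
      At u: ◇¬p ∨ ((p ∨ r) ∨ p) is true.
      At v: ◇¬p ∨ ((p ∨ r) ∨ p) is true.
      At x: ◇¬p ∨ ((p ∨ r) ∨ p) is true.
      At t: ◇¬p ∨ ((p ∨ r) ∨ p) is true.
    So □(◇¬p ∨ ((p ∨ r) ∨ p)) is true at x.

No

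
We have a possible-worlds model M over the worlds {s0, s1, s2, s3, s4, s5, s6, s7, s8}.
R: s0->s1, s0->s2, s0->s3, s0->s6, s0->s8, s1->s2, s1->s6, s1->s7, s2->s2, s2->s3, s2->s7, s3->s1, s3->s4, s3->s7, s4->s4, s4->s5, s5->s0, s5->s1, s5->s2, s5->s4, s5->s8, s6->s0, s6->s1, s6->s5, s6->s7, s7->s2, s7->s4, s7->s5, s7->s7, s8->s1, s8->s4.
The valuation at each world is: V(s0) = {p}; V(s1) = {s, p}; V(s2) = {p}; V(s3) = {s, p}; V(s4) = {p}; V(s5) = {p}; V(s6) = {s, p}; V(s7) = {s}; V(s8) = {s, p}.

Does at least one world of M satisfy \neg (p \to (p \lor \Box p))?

No

Let φ = \neg (p \to (p \lor \Box p)). Evaluate φ at each world:
  s0 (successors {s1, s2, s3, s6, s8}): φ is false.
  s1 (successors {s2, s6, s7}): φ is false.
  s2 (successors {s2, s3, s7}): φ is false.
  s3 (successors {s1, s4, s7}): φ is false.
  s4 (successors {s4, s5}): φ is false.
  s5 (successors {s0, s1, s2, s4, s8}): φ is false.
  s6 (successors {s0, s1, s5, s7}): φ is false.
  s7 (successors {s2, s4, s5, s7}): φ is false.
  s8 (successors {s1, s4}): φ is false.
For instance, at s8:
  At s8: p \to (p \lor \Box p) is true, so \neg (p \to (p \lor \Box p)) is false.
    At s8: p is true, p \lor \Box p is true, so p \to (p \lor \Box p) is true.
      At s8: p is true, \Box p is true, so p \lor \Box p is true.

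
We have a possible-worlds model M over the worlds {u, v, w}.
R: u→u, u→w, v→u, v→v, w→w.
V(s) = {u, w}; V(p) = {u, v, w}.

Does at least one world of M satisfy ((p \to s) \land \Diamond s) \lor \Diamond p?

Yes

Recall that \Diamond ψ holds at a world iff ψ holds at some accessible world.
Let φ = ((p \to s) \land \Diamond s) \lor \Diamond p. Evaluate φ at each world:
  u (successors {u, w}): φ is true.
  v (successors {u, v}): φ is true.
  w (successors {w}): φ is true.
Detail at u (witness):
  At u: (p \to s) \land \Diamond s is true, \Diamond p is true, so ((p \to s) \land \Diamond s) \lor \Diamond p is true.
    At u: p \to s is true, \Diamond s is true, so (p \to s) \land \Diamond s is true.
      At u: \Diamond s requires s at some successor in {u, w}.
        s holds at u, so \Diamond s is true at u.
    At u: \Diamond p requires p at some successor in {u, w}.
      p holds at u, so \Diamond p is true at u.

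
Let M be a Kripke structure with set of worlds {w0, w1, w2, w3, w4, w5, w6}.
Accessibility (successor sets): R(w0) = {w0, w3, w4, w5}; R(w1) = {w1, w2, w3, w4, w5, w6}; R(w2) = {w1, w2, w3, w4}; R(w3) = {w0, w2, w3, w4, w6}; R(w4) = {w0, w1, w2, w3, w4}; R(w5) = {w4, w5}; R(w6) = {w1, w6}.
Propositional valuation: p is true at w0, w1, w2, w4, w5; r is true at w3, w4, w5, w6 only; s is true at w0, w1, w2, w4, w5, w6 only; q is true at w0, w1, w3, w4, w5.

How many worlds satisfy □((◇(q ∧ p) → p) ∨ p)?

1

Let φ = □((◇(q ∧ p) → p) ∨ p). Evaluate φ at each world:
  w0 (successors {w0, w3, w4, w5}): φ is false.
  w1 (successors {w1, w2, w3, w4, w5, w6}): φ is false.
  w2 (successors {w1, w2, w3, w4}): φ is false.
  w3 (successors {w0, w2, w3, w4, w6}): φ is false.
  w4 (successors {w0, w1, w2, w3, w4}): φ is false.
  w5 (successors {w4, w5}): φ is true.
  w6 (successors {w1, w6}): φ is false.
For instance, at w2:
  At w2: □((◇(q ∧ p) → p) ∨ p) requires (◇(q ∧ p) → p) ∨ p at every successor {w1, w2, w3, w4}.
    (◇(q ∧ p) → p) ∨ p fails at w3, so □((◇(q ∧ p) → p) ∨ p) is false at w2.
      At w3: ◇(q ∧ p) → p is false, p is false, so (◇(q ∧ p) → p) ∨ p is false.
Satisfying worlds: {w5}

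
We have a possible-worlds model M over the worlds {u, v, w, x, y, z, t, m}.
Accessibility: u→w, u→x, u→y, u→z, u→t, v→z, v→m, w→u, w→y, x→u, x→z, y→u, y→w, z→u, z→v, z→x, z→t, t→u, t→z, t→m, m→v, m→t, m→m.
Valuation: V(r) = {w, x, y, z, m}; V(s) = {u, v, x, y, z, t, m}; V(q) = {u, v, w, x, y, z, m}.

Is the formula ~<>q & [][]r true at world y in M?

Recall that []ψ holds at a world iff ψ holds at every accessible world, and <>ψ holds iff ψ holds at some accessible world.
At y: ~<>q is false, [][]r is false, so ~<>q & [][]r is false.
  At y: <>q is true, so ~<>q is false.
    At y: <>q requires q at some successor in {u, w}.
      q holds at u, so <>q is true at y.
  At y: [][]r requires []r at every successor {u, w}.
    []r fails at u, so [][]r is false at y.
      At u: []r requires r at every successor {w, x, y, z, t}.
        r fails at t, so []r is false at u.

No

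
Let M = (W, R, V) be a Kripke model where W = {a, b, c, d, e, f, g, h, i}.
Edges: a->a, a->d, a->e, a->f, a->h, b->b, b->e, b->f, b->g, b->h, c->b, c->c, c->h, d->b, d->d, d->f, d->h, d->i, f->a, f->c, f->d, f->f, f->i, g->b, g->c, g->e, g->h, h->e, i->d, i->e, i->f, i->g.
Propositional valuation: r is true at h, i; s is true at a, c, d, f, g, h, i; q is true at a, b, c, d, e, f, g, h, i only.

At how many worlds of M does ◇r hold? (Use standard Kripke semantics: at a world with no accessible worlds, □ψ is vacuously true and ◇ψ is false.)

6

Let φ = ◇r. Evaluate φ at each world:
  a (successors {a, d, e, f, h}): φ is true.
  b (successors {b, e, f, g, h}): φ is true.
  c (successors {b, c, h}): φ is true.
  d (successors {b, d, f, h, i}): φ is true.
  e (successors ∅): φ is false.
  f (successors {a, c, d, f, i}): φ is true.
  g (successors {b, c, e, h}): φ is true.
  h (successors {e}): φ is false.
  i (successors {d, e, f, g}): φ is false.
For instance, at b:
  At b: ◇r requires r at some successor in {b, e, f, g, h}.
    r holds at h, so ◇r is true at b.
Satisfying worlds: {a, b, c, d, f, g}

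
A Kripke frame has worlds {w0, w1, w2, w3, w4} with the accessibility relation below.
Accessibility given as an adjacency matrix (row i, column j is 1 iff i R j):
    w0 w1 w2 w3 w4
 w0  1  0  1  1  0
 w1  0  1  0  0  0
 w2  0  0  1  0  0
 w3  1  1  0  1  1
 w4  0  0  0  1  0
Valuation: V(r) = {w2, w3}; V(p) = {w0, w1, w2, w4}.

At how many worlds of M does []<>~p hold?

1

Let φ = []<>~p. Evaluate φ at each world:
  w0 (successors {w0, w2, w3}): φ is false.
  w1 (successors {w1}): φ is false.
  w2 (successors {w2}): φ is false.
  w3 (successors {w0, w1, w3, w4}): φ is false.
  w4 (successors {w3}): φ is true.
For instance, at w1:
  At w1: []<>~p requires <>~p at every successor {w1}.
    <>~p fails at w1, so []<>~p is false at w1.
      At w1: <>~p requires ~p at some successor in {w1}.
        At w1: ~p is false.
      So <>~p is false at w1.
Satisfying worlds: {w4}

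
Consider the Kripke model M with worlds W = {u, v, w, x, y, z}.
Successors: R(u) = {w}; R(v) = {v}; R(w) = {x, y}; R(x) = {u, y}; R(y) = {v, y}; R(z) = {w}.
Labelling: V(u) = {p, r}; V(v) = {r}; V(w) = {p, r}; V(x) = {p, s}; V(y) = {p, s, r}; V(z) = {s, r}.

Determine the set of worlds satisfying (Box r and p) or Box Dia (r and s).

Let φ = (Box r and p) or Box Dia (r and s). Evaluate φ at each world:
  u (successors {w}): φ is true.
  v (successors {v}): φ is false.
  w (successors {x, y}): φ is true.
  x (successors {u, y}): φ is true.
  y (successors {v, y}): φ is true.
  z (successors {w}): φ is true.
For instance, at y:
  At y: Box r and p is true, Box Dia (r and s) is false, so (Box r and p) or Box Dia (r and s) is true.
    At y: Box r is true, p is true, so Box r and p is true.
      At y: Box r requires r at every successor {v, y}.
        At v: r is true.
        At y: r is true.
      So Box r is true at y.
    At y: Box Dia (r and s) requires Dia (r and s) at every successor {v, y}.
      Dia (r and s) fails at v, so Box Dia (r and s) is false at y.
Satisfying worlds: {u, w, x, y, z}

u, w, x, y, z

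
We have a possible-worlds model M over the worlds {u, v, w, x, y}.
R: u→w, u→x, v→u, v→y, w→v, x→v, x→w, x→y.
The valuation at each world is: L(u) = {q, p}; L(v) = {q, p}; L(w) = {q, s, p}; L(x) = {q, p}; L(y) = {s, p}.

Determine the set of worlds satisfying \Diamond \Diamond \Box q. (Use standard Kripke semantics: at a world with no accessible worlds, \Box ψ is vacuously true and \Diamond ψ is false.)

Let φ = \Diamond \Diamond \Box q. Evaluate φ at each world:
  u (successors {w, x}): φ is true.
  v (successors {u, y}): φ is true.
  w (successors {v}): φ is true.
  x (successors {v, w, y}): φ is true.
  y (successors ∅): φ is false.
For instance, at x:
  At x: \Diamond \Diamond \Box q requires \Diamond \Box q at some successor in {v, w, y}.
    \Diamond \Box q holds at v, so \Diamond \Diamond \Box q is true at x.
      At v: \Diamond \Box q requires \Box q at some successor in {u, y}.
        \Box q holds at u, so \Diamond \Box q is true at v.
Satisfying worlds: {u, v, w, x}

u, v, w, x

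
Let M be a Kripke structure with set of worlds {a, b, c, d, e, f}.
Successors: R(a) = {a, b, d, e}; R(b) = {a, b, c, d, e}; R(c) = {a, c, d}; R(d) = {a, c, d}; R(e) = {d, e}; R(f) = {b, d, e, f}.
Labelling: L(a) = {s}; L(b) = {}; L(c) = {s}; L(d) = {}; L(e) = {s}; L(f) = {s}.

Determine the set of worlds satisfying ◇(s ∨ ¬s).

Recall that ◇ψ holds at a world iff ψ holds at some accessible world.
Let φ = ◇(s ∨ ¬s). Evaluate φ at each world:
  a (successors {a, b, d, e}): φ is true.
  b (successors {a, b, c, d, e}): φ is true.
  c (successors {a, c, d}): φ is true.
  d (successors {a, c, d}): φ is true.
  e (successors {d, e}): φ is true.
  f (successors {b, d, e, f}): φ is true.
For instance, at f:
  At f: ◇(s ∨ ¬s) requires s ∨ ¬s at some successor in {b, d, e, f}.
    s ∨ ¬s holds at b, so ◇(s ∨ ¬s) is true at f.
Satisfying worlds: {a, b, c, d, e, f}

a, b, c, d, e, f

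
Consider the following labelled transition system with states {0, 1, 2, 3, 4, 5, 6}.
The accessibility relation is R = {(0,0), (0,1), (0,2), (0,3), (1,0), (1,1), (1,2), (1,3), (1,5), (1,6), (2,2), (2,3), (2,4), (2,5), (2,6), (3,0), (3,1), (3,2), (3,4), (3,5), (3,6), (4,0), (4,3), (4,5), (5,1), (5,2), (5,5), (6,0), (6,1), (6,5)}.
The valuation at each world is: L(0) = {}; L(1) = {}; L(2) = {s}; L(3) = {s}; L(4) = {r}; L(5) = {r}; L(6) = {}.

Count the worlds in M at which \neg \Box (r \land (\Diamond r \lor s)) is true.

Let φ = \neg \Box (r \land (\Diamond r \lor s)). Evaluate φ at each world:
  0 (successors {0, 1, 2, 3}): φ is true.
  1 (successors {0, 1, 2, 3, 5, 6}): φ is true.
  2 (successors {2, 3, 4, 5, 6}): φ is true.
  3 (successors {0, 1, 2, 4, 5, 6}): φ is true.
  4 (successors {0, 3, 5}): φ is true.
  5 (successors {1, 2, 5}): φ is true.
  6 (successors {0, 1, 5}): φ is true.
For instance, at 4:
  At 4: \Box (r \land (\Diamond r \lor s)) is false, so \neg \Box (r \land (\Diamond r \lor s)) is true.
    At 4: \Box (r \land (\Diamond r \lor s)) requires r \land (\Diamond r \lor s) at every successor {0, 3, 5}.
      r \land (\Diamond r \lor s) fails at 0, so \Box (r \land (\Diamond r \lor s)) is false at 4.
Satisfying worlds: {0, 1, 2, 3, 4, 5, 6}

7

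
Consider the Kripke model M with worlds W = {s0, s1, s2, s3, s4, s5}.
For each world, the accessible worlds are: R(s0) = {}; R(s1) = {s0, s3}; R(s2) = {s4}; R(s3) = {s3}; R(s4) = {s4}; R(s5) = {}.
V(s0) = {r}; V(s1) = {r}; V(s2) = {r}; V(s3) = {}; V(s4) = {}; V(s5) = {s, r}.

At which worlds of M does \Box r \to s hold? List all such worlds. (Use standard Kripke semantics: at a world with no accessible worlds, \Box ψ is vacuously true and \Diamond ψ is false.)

s1, s2, s3, s4, s5

Recall that \Box ψ holds at a world iff ψ holds at every accessible world, and \Diamond ψ holds iff ψ holds at some accessible world.
Let φ = \Box r \to s. Evaluate φ at each world:
  s0 (successors ∅): φ is false.
  s1 (successors {s0, s3}): φ is true.
  s2 (successors {s4}): φ is true.
  s3 (successors {s3}): φ is true.
  s4 (successors {s4}): φ is true.
  s5 (successors ∅): φ is true.
For instance, at s2:
  At s2: \Box r is false, s is false, so \Box r \to s is true.
    At s2: \Box r requires r at every successor {s4}.
      r fails at s4, so \Box r is false at s2.
Satisfying worlds: {s1, s2, s3, s4, s5}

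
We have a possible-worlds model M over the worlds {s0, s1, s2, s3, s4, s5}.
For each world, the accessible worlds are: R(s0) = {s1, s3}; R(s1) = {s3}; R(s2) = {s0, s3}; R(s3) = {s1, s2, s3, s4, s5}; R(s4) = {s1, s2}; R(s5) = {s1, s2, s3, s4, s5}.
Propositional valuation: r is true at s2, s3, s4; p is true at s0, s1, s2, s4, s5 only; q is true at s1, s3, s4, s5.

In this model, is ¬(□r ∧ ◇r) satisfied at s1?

No

At s1: □r ∧ ◇r is true, so ¬(□r ∧ ◇r) is false.
  At s1: □r is true, ◇r is true, so □r ∧ ◇r is true.
    At s1: □r requires r at every successor {s3}.
      At s3: r is true.
    So □r is true at s1.
    At s1: ◇r requires r at some successor in {s3}.
      r holds at s3, so ◇r is true at s1.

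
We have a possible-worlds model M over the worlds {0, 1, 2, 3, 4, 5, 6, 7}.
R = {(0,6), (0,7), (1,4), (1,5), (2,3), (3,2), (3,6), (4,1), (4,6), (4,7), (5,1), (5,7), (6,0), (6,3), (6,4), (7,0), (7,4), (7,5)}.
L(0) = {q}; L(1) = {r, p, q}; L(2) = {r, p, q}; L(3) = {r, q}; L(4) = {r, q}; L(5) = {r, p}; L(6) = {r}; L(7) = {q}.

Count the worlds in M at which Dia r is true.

Let φ = Dia r. Evaluate φ at each world:
  0 (successors {6, 7}): φ is true.
  1 (successors {4, 5}): φ is true.
  2 (successors {3}): φ is true.
  3 (successors {2, 6}): φ is true.
  4 (successors {1, 6, 7}): φ is true.
  5 (successors {1, 7}): φ is true.
  6 (successors {0, 3, 4}): φ is true.
  7 (successors {0, 4, 5}): φ is true.
For instance, at 0:
  At 0: Dia r requires r at some successor in {6, 7}.
    r holds at 6, so Dia r is true at 0.
Satisfying worlds: {0, 1, 2, 3, 4, 5, 6, 7}

8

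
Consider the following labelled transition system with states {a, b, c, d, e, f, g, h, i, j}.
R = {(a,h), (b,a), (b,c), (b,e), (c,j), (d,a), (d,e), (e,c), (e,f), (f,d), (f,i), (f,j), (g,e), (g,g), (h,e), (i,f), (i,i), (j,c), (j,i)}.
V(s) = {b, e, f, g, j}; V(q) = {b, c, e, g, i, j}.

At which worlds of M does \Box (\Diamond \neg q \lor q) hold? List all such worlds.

b, c, d, e, f, g, h, i, j

Let φ = \Box (\Diamond \neg q \lor q). Evaluate φ at each world:
  a (successors {h}): φ is false.
  b (successors {a, c, e}): φ is true.
  c (successors {j}): φ is true.
  d (successors {a, e}): φ is true.
  e (successors {c, f}): φ is true.
  f (successors {d, i, j}): φ is true.
  g (successors {e, g}): φ is true.
  h (successors {e}): φ is true.
  i (successors {f, i}): φ is true.
  j (successors {c, i}): φ is true.
For instance, at c:
  At c: \Box (\Diamond \neg q \lor q) requires \Diamond \neg q \lor q at every successor {j}.
      At j: \Diamond \neg q is false, q is true, so \Diamond \neg q \lor q is true.
  So \Box (\Diamond \neg q \lor q) is true at c.
Satisfying worlds: {b, c, d, e, f, g, h, i, j}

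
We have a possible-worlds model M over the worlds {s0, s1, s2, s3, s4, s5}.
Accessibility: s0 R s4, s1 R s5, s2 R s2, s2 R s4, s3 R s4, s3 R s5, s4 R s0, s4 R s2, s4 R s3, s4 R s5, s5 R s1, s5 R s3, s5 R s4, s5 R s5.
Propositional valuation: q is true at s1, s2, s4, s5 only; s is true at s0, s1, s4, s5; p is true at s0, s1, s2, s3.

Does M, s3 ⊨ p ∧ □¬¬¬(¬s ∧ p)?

Recall that □ψ holds at a world iff ψ holds at every accessible world, and ◇ψ holds iff ψ holds at some accessible world.
At s3: p is true, □¬¬¬(¬s ∧ p) is true, so p ∧ □¬¬¬(¬s ∧ p) is true.
  At s3: □¬¬¬(¬s ∧ p) requires ¬¬¬(¬s ∧ p) at every successor {s4, s5}.
    At s4: ¬¬¬(¬s ∧ p) is true.
    At s5: ¬¬¬(¬s ∧ p) is true.
  So □¬¬¬(¬s ∧ p) is true at s3.

Yes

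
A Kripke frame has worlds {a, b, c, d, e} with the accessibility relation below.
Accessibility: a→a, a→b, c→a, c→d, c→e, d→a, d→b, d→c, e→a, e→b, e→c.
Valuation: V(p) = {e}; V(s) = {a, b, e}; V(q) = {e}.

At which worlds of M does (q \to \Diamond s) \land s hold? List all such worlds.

Let φ = (q \to \Diamond s) \land s. Evaluate φ at each world:
  a (successors {a, b}): φ is true.
  b (successors ∅): φ is true.
  c (successors {a, d, e}): φ is false.
  d (successors {a, b, c}): φ is false.
  e (successors {a, b, c}): φ is true.
For instance, at a:
  At a: q \to \Diamond s is true, s is true, so (q \to \Diamond s) \land s is true.
    At a: q is false, \Diamond s is true, so q \to \Diamond s is true.
      At a: \Diamond s requires s at some successor in {a, b}.
        s holds at a, so \Diamond s is true at a.
Satisfying worlds: {a, b, e}

a, b, e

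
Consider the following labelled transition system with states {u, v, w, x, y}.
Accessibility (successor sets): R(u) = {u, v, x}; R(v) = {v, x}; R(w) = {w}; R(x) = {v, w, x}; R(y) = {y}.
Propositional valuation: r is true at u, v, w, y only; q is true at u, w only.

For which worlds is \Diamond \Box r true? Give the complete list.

w, x, y

Let φ = \Diamond \Box r. Evaluate φ at each world:
  u (successors {u, v, x}): φ is false.
  v (successors {v, x}): φ is false.
  w (successors {w}): φ is true.
  x (successors {v, w, x}): φ is true.
  y (successors {y}): φ is true.
For instance, at x:
  At x: \Diamond \Box r requires \Box r at some successor in {v, w, x}.
    \Box r holds at w, so \Diamond \Box r is true at x.
      At w: \Box r requires r at every successor {w}.
        At w: r is true.
      So \Box r is true at w.
Satisfying worlds: {w, x, y}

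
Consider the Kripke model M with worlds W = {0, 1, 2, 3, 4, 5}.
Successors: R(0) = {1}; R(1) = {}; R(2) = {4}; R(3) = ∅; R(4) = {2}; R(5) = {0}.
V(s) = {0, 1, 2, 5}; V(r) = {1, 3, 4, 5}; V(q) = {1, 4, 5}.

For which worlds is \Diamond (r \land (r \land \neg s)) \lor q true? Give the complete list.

1, 2, 4, 5

Let φ = \Diamond (r \land (r \land \neg s)) \lor q. Evaluate φ at each world:
  0 (successors {1}): φ is false.
  1 (successors ∅): φ is true.
  2 (successors {4}): φ is true.
  3 (successors ∅): φ is false.
  4 (successors {2}): φ is true.
  5 (successors {0}): φ is true.
For instance, at 2:
  At 2: \Diamond (r \land (r \land \neg s)) is true, q is false, so \Diamond (r \land (r \land \neg s)) \lor q is true.
    At 2: \Diamond (r \land (r \land \neg s)) requires r \land (r \land \neg s) at some successor in {4}.
      r \land (r \land \neg s) holds at 4, so \Diamond (r \land (r \land \neg s)) is true at 2.
Satisfying worlds: {1, 2, 4, 5}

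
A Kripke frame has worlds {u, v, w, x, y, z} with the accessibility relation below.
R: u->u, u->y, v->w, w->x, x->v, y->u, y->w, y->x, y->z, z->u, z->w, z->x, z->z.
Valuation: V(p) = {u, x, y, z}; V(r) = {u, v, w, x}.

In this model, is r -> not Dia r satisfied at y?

Yes

At y: r is false, not Dia r is false, so r -> not Dia r is true.
  At y: Dia r is true, so not Dia r is false.
    At y: Dia r requires r at some successor in {u, w, x, z}.
      r holds at u, so Dia r is true at y.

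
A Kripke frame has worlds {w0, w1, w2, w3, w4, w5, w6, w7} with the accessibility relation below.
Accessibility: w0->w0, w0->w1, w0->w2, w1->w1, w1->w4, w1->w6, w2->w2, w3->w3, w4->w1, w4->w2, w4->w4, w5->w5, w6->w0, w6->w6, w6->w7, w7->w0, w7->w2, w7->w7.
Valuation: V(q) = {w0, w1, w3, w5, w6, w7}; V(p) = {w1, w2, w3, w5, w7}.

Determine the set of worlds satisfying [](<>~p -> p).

Let φ = [](<>~p -> p). Evaluate φ at each world:
  w0 (successors {w0, w1, w2}): φ is false.
  w1 (successors {w1, w4, w6}): φ is false.
  w2 (successors {w2}): φ is true.
  w3 (successors {w3}): φ is true.
  w4 (successors {w1, w2, w4}): φ is false.
  w5 (successors {w5}): φ is true.
  w6 (successors {w0, w6, w7}): φ is false.
  w7 (successors {w0, w2, w7}): φ is false.
For instance, at w0:
  At w0: [](<>~p -> p) requires <>~p -> p at every successor {w0, w1, w2}.
    <>~p -> p fails at w0, so [](<>~p -> p) is false at w0.
      At w0: <>~p is true, p is false, so <>~p -> p is false.
Satisfying worlds: {w2, w3, w5}

w2, w3, w5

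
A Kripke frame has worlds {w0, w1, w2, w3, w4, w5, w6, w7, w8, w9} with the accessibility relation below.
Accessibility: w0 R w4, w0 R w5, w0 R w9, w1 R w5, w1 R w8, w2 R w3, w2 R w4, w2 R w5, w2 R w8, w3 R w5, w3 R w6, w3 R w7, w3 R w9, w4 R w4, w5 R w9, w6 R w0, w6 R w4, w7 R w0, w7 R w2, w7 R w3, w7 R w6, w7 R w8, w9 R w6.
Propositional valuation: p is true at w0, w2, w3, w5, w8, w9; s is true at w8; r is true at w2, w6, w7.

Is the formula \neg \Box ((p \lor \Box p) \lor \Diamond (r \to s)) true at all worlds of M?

No

Recall that \Box ψ holds at a world iff ψ holds at every accessible world, and \Diamond ψ holds iff ψ holds at some accessible world.
Let φ = \neg \Box ((p \lor \Box p) \lor \Diamond (r \to s)). Evaluate φ at each world:
  w0 (successors {w4, w5, w9}): φ is false.
  w1 (successors {w5, w8}): φ is false.
  w2 (successors {w3, w4, w5, w8}): φ is false.
  w3 (successors {w5, w6, w7, w9}): φ is false.
  w4 (successors {w4}): φ is false.
  w5 (successors {w9}): φ is false.
  w6 (successors {w0, w4}): φ is false.
  w7 (successors {w0, w2, w3, w6, w8}): φ is false.
  w8 (successors ∅): φ is false.
  w9 (successors {w6}): φ is false.
Detail at w0 (counterexample):
  At w0: \Box ((p \lor \Box p) \lor \Diamond (r \to s)) is true, so \neg \Box ((p \lor \Box p) \lor \Diamond (r \to s)) is false.
    At w0: \Box ((p \lor \Box p) \lor \Diamond (r \to s)) requires (p \lor \Box p) \lor \Diamond (r \to s) at every successor {w4, w5, w9}.
      At w4: (p \lor \Box p) \lor \Diamond (r \to s) is true.
      At w5: (p \lor \Box p) \lor \Diamond (r \to s) is true.
      At w9: (p \lor \Box p) \lor \Diamond (r \to s) is true.
    So \Box ((p \lor \Box p) \lor \Diamond (r \to s)) is true at w0.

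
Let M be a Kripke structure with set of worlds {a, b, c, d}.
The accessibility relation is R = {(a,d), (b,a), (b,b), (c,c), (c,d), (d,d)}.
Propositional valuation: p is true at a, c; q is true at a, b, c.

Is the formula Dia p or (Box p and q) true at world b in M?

At b: Dia p is true, Box p and q is false, so Dia p or (Box p and q) is true.
  At b: Dia p requires p at some successor in {a, b}.
    p holds at a, so Dia p is true at b.
  At b: Box p is false, q is true, so Box p and q is false.
    At b: Box p requires p at every successor {a, b}.
      p fails at b, so Box p is false at b.

Yes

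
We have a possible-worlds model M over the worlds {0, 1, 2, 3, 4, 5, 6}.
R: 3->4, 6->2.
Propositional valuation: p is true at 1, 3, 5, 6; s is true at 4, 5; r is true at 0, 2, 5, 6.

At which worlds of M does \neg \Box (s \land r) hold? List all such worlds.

Let φ = \neg \Box (s \land r). Evaluate φ at each world:
  0 (successors ∅): φ is false.
  1 (successors ∅): φ is false.
  2 (successors ∅): φ is false.
  3 (successors {4}): φ is true.
  4 (successors ∅): φ is false.
  5 (successors ∅): φ is false.
  6 (successors {2}): φ is true.
For instance, at 6:
  At 6: \Box (s \land r) is false, so \neg \Box (s \land r) is true.
    At 6: \Box (s \land r) requires s \land r at every successor {2}.
      s \land r fails at 2, so \Box (s \land r) is false at 6.
Satisfying worlds: {3, 6}

3, 6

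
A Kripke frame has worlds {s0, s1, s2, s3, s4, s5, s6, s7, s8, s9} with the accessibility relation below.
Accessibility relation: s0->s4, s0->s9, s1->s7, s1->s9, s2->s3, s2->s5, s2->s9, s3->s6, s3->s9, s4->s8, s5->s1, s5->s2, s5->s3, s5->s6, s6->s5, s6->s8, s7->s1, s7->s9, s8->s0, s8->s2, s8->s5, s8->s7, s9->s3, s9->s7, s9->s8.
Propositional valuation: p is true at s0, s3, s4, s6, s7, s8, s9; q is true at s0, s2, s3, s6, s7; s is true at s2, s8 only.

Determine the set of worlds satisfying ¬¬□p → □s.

Let φ = ¬¬□p → □s. Evaluate φ at each world:
  s0 (successors {s4, s9}): φ is false.
  s1 (successors {s7, s9}): φ is false.
  s2 (successors {s3, s5, s9}): φ is true.
  s3 (successors {s6, s9}): φ is false.
  s4 (successors {s8}): φ is true.
  s5 (successors {s1, s2, s3, s6}): φ is true.
  s6 (successors {s5, s8}): φ is true.
  s7 (successors {s1, s9}): φ is true.
  s8 (successors {s0, s2, s5, s7}): φ is true.
  s9 (successors {s3, s7, s8}): φ is false.
For instance, at s1:
  At s1: ¬¬□p is true, □s is false, so ¬¬□p → □s is false.
    At s1: ¬□p is false, so ¬¬□p is true.
      At s1: □p is true, so ¬□p is false.
    At s1: □s requires s at every successor {s7, s9}.
      s fails at s7, so □s is false at s1.
Satisfying worlds: {s2, s4, s5, s6, s7, s8}

s2, s4, s5, s6, s7, s8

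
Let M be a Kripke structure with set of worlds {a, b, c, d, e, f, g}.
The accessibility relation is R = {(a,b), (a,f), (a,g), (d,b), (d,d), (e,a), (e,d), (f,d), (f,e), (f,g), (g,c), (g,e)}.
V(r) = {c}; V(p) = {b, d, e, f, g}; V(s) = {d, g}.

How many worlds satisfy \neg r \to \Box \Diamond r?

2

Let φ = \neg r \to \Box \Diamond r. Evaluate φ at each world:
  a (successors {b, f, g}): φ is false.
  b (successors ∅): φ is true.
  c (successors ∅): φ is true.
  d (successors {b, d}): φ is false.
  e (successors {a, d}): φ is false.
  f (successors {d, e, g}): φ is false.
  g (successors {c, e}): φ is false.
For instance, at f:
  At f: \neg r is true, \Box \Diamond r is false, so \neg r \to \Box \Diamond r is false.
    At f: \Box \Diamond r requires \Diamond r at every successor {d, e, g}.
      \Diamond r fails at d, so \Box \Diamond r is false at f.
Satisfying worlds: {b, c}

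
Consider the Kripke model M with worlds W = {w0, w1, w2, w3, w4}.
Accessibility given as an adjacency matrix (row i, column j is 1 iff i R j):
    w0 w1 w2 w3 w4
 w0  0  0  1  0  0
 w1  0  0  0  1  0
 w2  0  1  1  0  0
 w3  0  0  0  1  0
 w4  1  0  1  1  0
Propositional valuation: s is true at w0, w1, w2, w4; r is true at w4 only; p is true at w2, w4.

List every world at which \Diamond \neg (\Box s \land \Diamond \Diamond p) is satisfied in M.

w1, w2, w3, w4

Let φ = \Diamond \neg (\Box s \land \Diamond \Diamond p). Evaluate φ at each world:
  w0 (successors {w2}): φ is false.
  w1 (successors {w3}): φ is true.
  w2 (successors {w1, w2}): φ is true.
  w3 (successors {w3}): φ is true.
  w4 (successors {w0, w2, w3}): φ is true.
For instance, at w0:
  At w0: \Diamond \neg (\Box s \land \Diamond \Diamond p) requires \neg (\Box s \land \Diamond \Diamond p) at some successor in {w2}.
    At w2: \neg (\Box s \land \Diamond \Diamond p) is false.
  So \Diamond \neg (\Box s \land \Diamond \Diamond p) is false at w0.
Satisfying worlds: {w1, w2, w3, w4}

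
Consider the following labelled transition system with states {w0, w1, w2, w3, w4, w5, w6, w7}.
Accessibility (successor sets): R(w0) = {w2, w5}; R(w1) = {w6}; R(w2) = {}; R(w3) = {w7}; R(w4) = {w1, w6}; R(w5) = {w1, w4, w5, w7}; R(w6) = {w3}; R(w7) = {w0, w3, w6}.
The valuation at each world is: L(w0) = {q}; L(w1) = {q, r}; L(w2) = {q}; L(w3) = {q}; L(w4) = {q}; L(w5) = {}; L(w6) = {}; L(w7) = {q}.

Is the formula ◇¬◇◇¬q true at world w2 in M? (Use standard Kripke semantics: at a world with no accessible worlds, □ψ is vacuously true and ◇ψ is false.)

At w2: no accessible worlds, so ◇¬◇◇¬q is false.

No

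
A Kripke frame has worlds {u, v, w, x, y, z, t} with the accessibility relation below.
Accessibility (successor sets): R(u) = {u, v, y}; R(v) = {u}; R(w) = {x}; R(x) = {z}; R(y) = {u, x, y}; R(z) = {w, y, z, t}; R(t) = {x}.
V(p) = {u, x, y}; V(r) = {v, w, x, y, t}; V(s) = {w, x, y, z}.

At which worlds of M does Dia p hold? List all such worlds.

Recall that Dia ψ holds at a world iff ψ holds at some accessible world.
Let φ = Dia p. Evaluate φ at each world:
  u (successors {u, v, y}): φ is true.
  v (successors {u}): φ is true.
  w (successors {x}): φ is true.
  x (successors {z}): φ is false.
  y (successors {u, x, y}): φ is true.
  z (successors {w, y, z, t}): φ is true.
  t (successors {x}): φ is true.
For instance, at t:
  At t: Dia p requires p at some successor in {x}.
    p holds at x, so Dia p is true at t.
Satisfying worlds: {u, v, w, y, z, t}

u, v, w, y, z, t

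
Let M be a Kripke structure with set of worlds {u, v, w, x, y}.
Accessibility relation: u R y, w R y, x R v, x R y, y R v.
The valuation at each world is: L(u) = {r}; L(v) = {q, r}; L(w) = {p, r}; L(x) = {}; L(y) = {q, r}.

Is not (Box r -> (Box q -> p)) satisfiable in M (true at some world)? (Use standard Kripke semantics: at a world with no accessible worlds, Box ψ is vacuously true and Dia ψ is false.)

Yes

Let φ = not (Box r -> (Box q -> p)). Evaluate φ at each world:
  u (successors {y}): φ is true.
  v (successors ∅): φ is true.
  w (successors {y}): φ is false.
  x (successors {v, y}): φ is true.
  y (successors {v}): φ is true.
Detail at u (witness):
  At u: Box r -> (Box q -> p) is false, so not (Box r -> (Box q -> p)) is true.
    At u: Box r is true, Box q -> p is false, so Box r -> (Box q -> p) is false.
      At u: Box r requires r at every successor {y}.
        At y: r is true.
      So Box r is true at u.
      At u: Box q is true, p is false, so Box q -> p is false.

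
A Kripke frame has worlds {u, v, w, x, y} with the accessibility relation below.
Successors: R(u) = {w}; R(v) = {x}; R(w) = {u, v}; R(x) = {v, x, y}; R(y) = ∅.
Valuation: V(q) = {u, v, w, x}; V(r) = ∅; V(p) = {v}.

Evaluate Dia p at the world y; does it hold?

At y: no accessible worlds, so Dia p is false.

No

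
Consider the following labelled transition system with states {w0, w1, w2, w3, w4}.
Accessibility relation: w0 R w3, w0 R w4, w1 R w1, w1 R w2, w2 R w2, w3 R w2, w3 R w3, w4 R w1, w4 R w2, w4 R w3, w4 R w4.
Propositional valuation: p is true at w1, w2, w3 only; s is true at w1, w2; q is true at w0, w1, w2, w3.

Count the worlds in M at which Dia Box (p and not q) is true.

Let φ = Dia Box (p and not q). Evaluate φ at each world:
  w0 (successors {w3, w4}): φ is false.
  w1 (successors {w1, w2}): φ is false.
  w2 (successors {w2}): φ is false.
  w3 (successors {w2, w3}): φ is false.
  w4 (successors {w1, w2, w3, w4}): φ is false.
For instance, at w4:
  At w4: Dia Box (p and not q) requires Box (p and not q) at some successor in {w1, w2, w3, w4}.
    At w1: Box (p and not q) is false.
    At w2: Box (p and not q) is false.
    At w3: Box (p and not q) is false.
    At w4: Box (p and not q) is false.
  So Dia Box (p and not q) is false at w4.
Satisfying worlds: none.

0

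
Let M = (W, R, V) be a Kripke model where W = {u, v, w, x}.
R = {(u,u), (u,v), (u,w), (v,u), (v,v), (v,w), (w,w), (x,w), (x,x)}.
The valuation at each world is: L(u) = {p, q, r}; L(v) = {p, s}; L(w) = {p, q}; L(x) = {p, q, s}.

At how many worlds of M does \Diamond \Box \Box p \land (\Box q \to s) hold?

3

Recall that \Box ψ holds at a world iff ψ holds at every accessible world, and \Diamond ψ holds iff ψ holds at some accessible world.
Let φ = \Diamond \Box \Box p \land (\Box q \to s). Evaluate φ at each world:
  u (successors {u, v, w}): φ is true.
  v (successors {u, v, w}): φ is true.
  w (successors {w}): φ is false.
  x (successors {w, x}): φ is true.
For instance, at w:
  At w: \Diamond \Box \Box p is true, \Box q \to s is false, so \Diamond \Box \Box p \land (\Box q \to s) is false.
    At w: \Diamond \Box \Box p requires \Box \Box p at some successor in {w}.
      \Box \Box p holds at w, so \Diamond \Box \Box p is true at w.
    At w: \Box q is true, s is false, so \Box q \to s is false.
      At w: \Box q requires q at every successor {w}.
        At w: q is true.
      So \Box q is true at w.
Satisfying worlds: {u, v, x}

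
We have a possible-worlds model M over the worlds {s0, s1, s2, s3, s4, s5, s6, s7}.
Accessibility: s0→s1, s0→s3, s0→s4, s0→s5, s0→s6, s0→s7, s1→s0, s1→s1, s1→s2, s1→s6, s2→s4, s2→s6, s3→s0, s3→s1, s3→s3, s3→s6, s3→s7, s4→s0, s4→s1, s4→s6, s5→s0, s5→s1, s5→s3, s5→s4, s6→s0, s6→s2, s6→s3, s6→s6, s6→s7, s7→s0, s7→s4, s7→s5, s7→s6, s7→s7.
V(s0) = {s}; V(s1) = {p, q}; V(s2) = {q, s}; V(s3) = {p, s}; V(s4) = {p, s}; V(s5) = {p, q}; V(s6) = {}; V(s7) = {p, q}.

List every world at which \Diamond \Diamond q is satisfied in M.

s0, s1, s2, s3, s4, s5, s6, s7

Let φ = \Diamond \Diamond q. Evaluate φ at each world:
  s0 (successors {s1, s3, s4, s5, s6, s7}): φ is true.
  s1 (successors {s0, s1, s2, s6}): φ is true.
  s2 (successors {s4, s6}): φ is true.
  s3 (successors {s0, s1, s3, s6, s7}): φ is true.
  s4 (successors {s0, s1, s6}): φ is true.
  s5 (successors {s0, s1, s3, s4}): φ is true.
  s6 (successors {s0, s2, s3, s6, s7}): φ is true.
  s7 (successors {s0, s4, s5, s6, s7}): φ is true.
For instance, at s3:
  At s3: \Diamond \Diamond q requires \Diamond q at some successor in {s0, s1, s3, s6, s7}.
    \Diamond q holds at s0, so \Diamond \Diamond q is true at s3.
      At s0: \Diamond q requires q at some successor in {s1, s3, s4, s5, s6, s7}.
        q holds at s1, so \Diamond q is true at s0.
Satisfying worlds: {s0, s1, s2, s3, s4, s5, s6, s7}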